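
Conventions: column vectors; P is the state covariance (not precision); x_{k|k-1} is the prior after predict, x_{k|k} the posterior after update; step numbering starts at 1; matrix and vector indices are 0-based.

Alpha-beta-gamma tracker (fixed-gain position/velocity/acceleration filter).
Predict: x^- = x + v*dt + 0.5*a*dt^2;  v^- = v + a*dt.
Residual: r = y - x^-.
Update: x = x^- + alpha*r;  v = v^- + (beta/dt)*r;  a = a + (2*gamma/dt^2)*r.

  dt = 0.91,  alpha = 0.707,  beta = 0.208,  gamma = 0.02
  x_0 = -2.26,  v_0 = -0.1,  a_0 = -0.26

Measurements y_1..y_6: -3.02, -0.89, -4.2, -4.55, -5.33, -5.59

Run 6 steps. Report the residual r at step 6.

step 1: x_pred=-2.4587  r=-0.5613  x^+=-2.8555  v^+=-0.4649  a^+=-0.2871
step 2: x_pred=-3.3975  r=2.5075  x^+=-1.6247  v^+=-0.1530  a^+=-0.1660
step 3: x_pred=-1.8327  r=-2.3673  x^+=-3.5064  v^+=-0.8452  a^+=-0.2803
step 4: x_pred=-4.3916  r=-0.1584  x^+=-4.5036  v^+=-1.1365  a^+=-0.2880
step 5: x_pred=-5.6571  r=0.3271  x^+=-5.4258  v^+=-1.3238  a^+=-0.2722
step 6: x_pred=-6.7432  r=1.1532  x^+=-5.9279  v^+=-1.3079  a^+=-0.2165

resid = 1.1532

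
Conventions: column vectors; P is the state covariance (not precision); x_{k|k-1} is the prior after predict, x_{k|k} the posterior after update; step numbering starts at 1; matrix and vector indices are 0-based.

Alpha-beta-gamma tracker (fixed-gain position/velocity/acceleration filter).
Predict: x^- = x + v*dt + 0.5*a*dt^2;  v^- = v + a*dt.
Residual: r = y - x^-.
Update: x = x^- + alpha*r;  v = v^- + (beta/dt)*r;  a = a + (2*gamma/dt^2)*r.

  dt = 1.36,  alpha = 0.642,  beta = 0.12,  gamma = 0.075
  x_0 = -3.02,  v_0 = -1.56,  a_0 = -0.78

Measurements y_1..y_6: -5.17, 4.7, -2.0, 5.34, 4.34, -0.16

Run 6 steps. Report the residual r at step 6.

resid = -7.7973

step 1: x_pred=-5.8629  r=0.6929  x^+=-5.4181  v^+=-2.5597  a^+=-0.7238
step 2: x_pred=-9.5686  r=14.2686  x^+=-0.4082  v^+=-2.2850  a^+=0.4334
step 3: x_pred=-3.1150  r=1.1150  x^+=-2.3992  v^+=-1.5973  a^+=0.5238
step 4: x_pred=-4.0871  r=9.4271  x^+=1.9651  v^+=-0.0531  a^+=1.2883
step 5: x_pred=3.0843  r=1.2557  x^+=3.8904  v^+=1.8098  a^+=1.3901
step 6: x_pred=7.6373  r=-7.7973  x^+=2.6314  v^+=3.0124  a^+=0.7578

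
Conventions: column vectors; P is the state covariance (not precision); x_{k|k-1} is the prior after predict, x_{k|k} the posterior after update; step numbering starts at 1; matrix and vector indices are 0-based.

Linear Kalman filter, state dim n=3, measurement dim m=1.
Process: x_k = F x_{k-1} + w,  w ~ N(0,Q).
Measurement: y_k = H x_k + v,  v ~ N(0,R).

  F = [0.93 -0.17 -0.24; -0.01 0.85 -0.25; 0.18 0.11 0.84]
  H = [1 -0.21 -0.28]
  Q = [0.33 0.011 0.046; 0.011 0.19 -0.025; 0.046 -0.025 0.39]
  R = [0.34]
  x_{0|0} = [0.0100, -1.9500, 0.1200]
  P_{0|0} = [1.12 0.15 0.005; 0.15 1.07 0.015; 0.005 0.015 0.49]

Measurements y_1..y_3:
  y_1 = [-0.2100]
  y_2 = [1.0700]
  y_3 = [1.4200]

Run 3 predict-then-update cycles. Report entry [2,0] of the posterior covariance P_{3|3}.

P_post[2,0] = 0.1649

step 1: x^-=[0.3120, -1.6876, -0.1119]  P^-=[1.3094 -0.0094 0.1266; -0.0094 0.9849 0.0029; 0.1266 0.0029 0.7952]  S=[1.6886]  K=[0.7556; -0.1285; -0.0573]  nu=[-0.9077]  x^+=[-0.3739, -1.5709, -0.0599]  P^+=[0.3453 0.1546 0.1997; 0.1546 0.9570 -0.0095; 0.1997 -0.0095 0.7897]
step 2: x^-=[-0.0663, -1.3166, -0.2904]  P^-=[0.5630 -0.0050 0.0867; -0.0050 0.9332 -0.0957; 0.0867 -0.0957 1.0347]  S=[0.9676]  K=[0.5579; -0.1801; -0.1890]  nu=[0.7785]  x^+=[0.3680, -1.4568, -0.4376]  P^+=[0.2619 0.0922 0.1888; 0.0922 0.9019 -0.1286; 0.1888 -0.1286 1.0001]
step 3: x^-=[0.6949, -1.1325, -0.4616]  P^-=[0.5163 -0.0114 0.0390; -0.0114 0.9582 -0.2355; 0.0390 -0.2355 1.1521]  S=[0.9441]  K=[0.5378; -0.1554; -0.2480]  nu=[0.3580]  x^+=[0.8875, -1.1881, -0.5504]  P^+=[0.2432 0.0675 0.1649; 0.0675 0.9354 -0.2719; 0.1649 -0.2719 1.0940]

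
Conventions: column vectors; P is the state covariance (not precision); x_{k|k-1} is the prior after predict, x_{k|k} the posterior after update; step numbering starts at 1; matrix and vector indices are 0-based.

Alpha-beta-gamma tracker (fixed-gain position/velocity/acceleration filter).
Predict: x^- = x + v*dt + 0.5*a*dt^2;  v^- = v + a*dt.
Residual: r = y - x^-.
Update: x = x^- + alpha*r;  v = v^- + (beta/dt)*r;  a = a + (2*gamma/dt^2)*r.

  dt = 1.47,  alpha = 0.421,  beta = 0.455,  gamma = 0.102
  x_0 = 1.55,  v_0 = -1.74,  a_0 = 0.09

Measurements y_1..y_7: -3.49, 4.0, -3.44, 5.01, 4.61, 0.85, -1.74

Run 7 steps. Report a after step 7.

step 1: x_pred=-0.9106  r=-2.5794  x^+=-1.9965  v^+=-2.4061  a^+=-0.1535
step 2: x_pred=-5.6993  r=9.6993  x^+=-1.6159  v^+=0.3704  a^+=0.7622
step 3: x_pred=-0.2479  r=-3.1921  x^+=-1.5918  v^+=0.5028  a^+=0.4608
step 4: x_pred=-0.3549  r=5.3649  x^+=1.9037  v^+=2.8407  a^+=0.9673
step 5: x_pred=7.1247  r=-2.5147  x^+=6.0660  v^+=3.4842  a^+=0.7299
step 6: x_pred=11.9764  r=-11.1264  x^+=7.2922  v^+=1.1133  a^+=-0.3205
step 7: x_pred=8.5824  r=-10.3224  x^+=4.2367  v^+=-2.5529  a^+=-1.2950

a_post = -1.2950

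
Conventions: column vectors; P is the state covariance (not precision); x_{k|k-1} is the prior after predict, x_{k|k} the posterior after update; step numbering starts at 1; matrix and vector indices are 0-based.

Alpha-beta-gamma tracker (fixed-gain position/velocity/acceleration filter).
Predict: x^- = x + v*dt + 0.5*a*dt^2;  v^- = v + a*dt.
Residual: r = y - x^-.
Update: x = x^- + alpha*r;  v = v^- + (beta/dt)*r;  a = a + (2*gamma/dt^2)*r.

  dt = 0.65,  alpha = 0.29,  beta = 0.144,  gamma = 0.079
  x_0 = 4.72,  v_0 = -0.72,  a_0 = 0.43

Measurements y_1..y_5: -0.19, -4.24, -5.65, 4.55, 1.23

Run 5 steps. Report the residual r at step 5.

resid = 10.3346

step 1: x_pred=4.3428  r=-4.5328  x^+=3.0283  v^+=-1.4447  a^+=-1.2651
step 2: x_pred=1.8220  r=-6.0620  x^+=0.0640  v^+=-3.6100  a^+=-3.5321
step 3: x_pred=-3.0286  r=-2.6214  x^+=-3.7888  v^+=-6.4866  a^+=-4.5124
step 4: x_pred=-8.9584  r=13.5084  x^+=-5.0409  v^+=-6.4270  a^+=0.5392
step 5: x_pred=-9.1046  r=10.3346  x^+=-6.1076  v^+=-3.7870  a^+=4.4040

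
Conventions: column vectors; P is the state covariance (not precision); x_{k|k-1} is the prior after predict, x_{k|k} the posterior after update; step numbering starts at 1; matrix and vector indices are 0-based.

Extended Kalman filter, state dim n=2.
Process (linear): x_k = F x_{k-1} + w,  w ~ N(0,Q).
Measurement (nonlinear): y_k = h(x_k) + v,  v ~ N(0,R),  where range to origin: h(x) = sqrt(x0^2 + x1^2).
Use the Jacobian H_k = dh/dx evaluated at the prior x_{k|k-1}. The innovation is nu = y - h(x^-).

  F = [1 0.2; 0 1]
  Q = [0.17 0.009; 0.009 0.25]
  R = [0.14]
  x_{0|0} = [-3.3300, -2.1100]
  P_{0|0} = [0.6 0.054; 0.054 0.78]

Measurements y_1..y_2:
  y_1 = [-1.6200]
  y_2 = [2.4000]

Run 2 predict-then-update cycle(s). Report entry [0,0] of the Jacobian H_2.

step 1: x^-=[-3.7520, -2.1100]  P^-=[0.8228 0.2190; 0.2190 1.0300]  H_jac=[-0.8716 -0.4902]  S=[1.1997]  K=[-0.6873; -0.5799]  nu=[-5.9246]  x^+=[0.3198, 1.3259]  P^+=[0.2561 -0.2592; -0.2592 0.6265]
step 2: x^-=[0.5849, 1.3259]  P^-=[0.3475 -0.1249; -0.1249 0.8765]  H_jac=[0.4036 0.9149]  S=[0.8381]  K=[0.0311; 0.8967]  nu=[0.9508]  x^+=[0.6145, 2.1785]  P^+=[0.3467 -0.1482; -0.1482 0.2026]

H_jac[0,0] = 0.4036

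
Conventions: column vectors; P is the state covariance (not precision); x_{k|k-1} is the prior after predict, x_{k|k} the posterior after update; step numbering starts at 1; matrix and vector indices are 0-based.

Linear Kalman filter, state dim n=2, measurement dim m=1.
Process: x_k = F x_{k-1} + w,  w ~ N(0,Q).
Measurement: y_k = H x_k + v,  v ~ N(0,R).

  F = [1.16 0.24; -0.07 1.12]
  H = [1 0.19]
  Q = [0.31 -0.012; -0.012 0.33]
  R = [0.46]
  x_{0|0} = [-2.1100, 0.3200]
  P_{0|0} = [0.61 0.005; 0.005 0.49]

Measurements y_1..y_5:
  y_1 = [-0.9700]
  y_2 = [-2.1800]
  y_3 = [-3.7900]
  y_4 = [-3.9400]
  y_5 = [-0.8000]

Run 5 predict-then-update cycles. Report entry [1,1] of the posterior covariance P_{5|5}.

P_post[1,1] = 2.5532

step 1: x^-=[-2.3708, 0.5061]  P^-=[1.1618 0.0766; 0.0766 0.9469]  S=[1.6851]  K=[0.6981; 0.1522]  nu=[1.3046]  x^+=[-1.4600, 0.7047]  P^+=[0.3406 -0.1025; -0.1025 0.9078]
step 2: x^-=[-1.5245, 0.8914]  P^-=[0.7635 0.0730; 0.0730 1.4865]  S=[1.3049]  K=[0.5957; 0.2723]  nu=[-0.8249]  x^+=[-2.0159, 0.6668]  P^+=[0.3004 -0.1388; -0.1388 1.3897]
step 3: x^-=[-2.1784, 0.8879]  P^-=[0.7170 0.1592; 0.1592 2.0965]  S=[1.3132]  K=[0.5690; 0.4246]  nu=[-1.7803]  x^+=[-3.1915, 0.1321]  P^+=[0.2918 -0.1581; -0.1581 1.8598]
step 4: x^-=[-3.6704, 0.3713]  P^-=[0.7217 0.2615; 0.2615 2.6891]  S=[1.3782]  K=[0.5597; 0.5605]  nu=[-0.3401]  x^+=[-3.8608, 0.1807]  P^+=[0.2899 -0.1709; -0.1709 2.2562]
step 5: x^-=[-4.4352, 0.4726]  P^-=[0.7350 0.3518; 0.3518 3.1883]  S=[1.4438]  K=[0.5554; 0.6633]  nu=[3.5454]  x^+=[-2.4662, 2.8242]  P^+=[0.2897 -0.1800; -0.1800 2.5532]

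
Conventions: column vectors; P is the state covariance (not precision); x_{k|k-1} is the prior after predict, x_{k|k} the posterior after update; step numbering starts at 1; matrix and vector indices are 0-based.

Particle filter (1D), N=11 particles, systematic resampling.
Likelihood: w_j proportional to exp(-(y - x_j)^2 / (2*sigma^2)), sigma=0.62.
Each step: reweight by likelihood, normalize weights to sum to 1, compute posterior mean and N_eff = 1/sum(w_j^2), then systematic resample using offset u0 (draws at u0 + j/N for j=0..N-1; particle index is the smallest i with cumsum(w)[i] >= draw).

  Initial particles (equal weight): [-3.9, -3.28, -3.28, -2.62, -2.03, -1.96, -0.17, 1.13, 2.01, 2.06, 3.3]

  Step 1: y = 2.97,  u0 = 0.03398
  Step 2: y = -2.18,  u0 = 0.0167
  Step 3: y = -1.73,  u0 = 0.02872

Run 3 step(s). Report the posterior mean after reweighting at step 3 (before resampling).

step 1: w=[0.0000, 0.0000, 0.0000, 0.0000, 0.0000, 0.0000, 0.0000, 0.0080, 0.1981, 0.2237, 0.5701]  mean=2.7496  Neff=2.4130  idx=[8, 8, 9, 9, 9, 10, 10, 10, 10, 10, 10]
step 2: w=[0.2678, 0.2678, 0.1548, 0.1548, 0.1548, 0.0000, 0.0000, 0.0000, 0.0000, 0.0000, 0.0000]  mean=2.0332  Neff=4.6440  idx=[0, 0, 0, 1, 1, 1, 2, 2, 3, 3, 4]
step 3: w=[0.1103, 0.1103, 0.1103, 0.1103, 0.1103, 0.1103, 0.0676, 0.0676, 0.0676, 0.0676, 0.0676]  mean=2.0269  Neff=10.4290  idx=[0, 1, 1, 2, 3, 4, 5, 6, 7, 8, 10]

post_mean = 2.0269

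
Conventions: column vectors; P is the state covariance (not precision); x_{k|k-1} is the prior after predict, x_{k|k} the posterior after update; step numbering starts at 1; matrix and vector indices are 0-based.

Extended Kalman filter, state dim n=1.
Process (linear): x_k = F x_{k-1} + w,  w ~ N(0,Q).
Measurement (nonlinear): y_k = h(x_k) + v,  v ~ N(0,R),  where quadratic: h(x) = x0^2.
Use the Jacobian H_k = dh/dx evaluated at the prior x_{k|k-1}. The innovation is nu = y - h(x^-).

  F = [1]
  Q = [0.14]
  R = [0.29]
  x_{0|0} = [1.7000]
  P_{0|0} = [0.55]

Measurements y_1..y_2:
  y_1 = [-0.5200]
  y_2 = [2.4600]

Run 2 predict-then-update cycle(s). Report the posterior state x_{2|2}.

x_post = [1.4527]

step 1: x^-=[1.7000]  P^-=[0.6900]  H_jac=[3.4000]  S=[8.2664]  K=[0.2838]  nu=[-3.4100]  x^+=[0.7322]  P^+=[0.0242]
step 2: x^-=[0.7322]  P^-=[0.1642]  H_jac=[1.4645]  S=[0.6422]  K=[0.3745]  nu=[1.9238]  x^+=[1.4527]  P^+=[0.0742]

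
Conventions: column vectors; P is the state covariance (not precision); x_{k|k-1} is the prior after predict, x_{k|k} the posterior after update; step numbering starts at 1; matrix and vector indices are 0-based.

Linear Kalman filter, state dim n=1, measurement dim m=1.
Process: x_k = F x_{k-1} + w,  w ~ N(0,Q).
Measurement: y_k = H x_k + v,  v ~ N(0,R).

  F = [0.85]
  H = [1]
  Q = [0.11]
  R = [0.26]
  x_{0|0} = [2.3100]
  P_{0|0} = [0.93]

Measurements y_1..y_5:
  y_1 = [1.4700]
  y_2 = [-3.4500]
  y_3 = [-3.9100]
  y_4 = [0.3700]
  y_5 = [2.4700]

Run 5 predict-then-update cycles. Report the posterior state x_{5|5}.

x_post = [0.5934]

step 1: x^-=[1.9635]  P^-=[0.7819]  S=[1.0419]  K=[0.7505]  nu=[-0.4935]  x^+=[1.5931]  P^+=[0.1951]
step 2: x^-=[1.3542]  P^-=[0.2510]  S=[0.5110]  K=[0.4912]  nu=[-4.8042]  x^+=[-1.0055]  P^+=[0.1277]
step 3: x^-=[-0.8547]  P^-=[0.2023]  S=[0.4623]  K=[0.4376]  nu=[-3.0553]  x^+=[-2.1915]  P^+=[0.1138]
step 4: x^-=[-1.8628]  P^-=[0.1922]  S=[0.4522]  K=[0.4250]  nu=[2.2328]  x^+=[-0.9138]  P^+=[0.1105]
step 5: x^-=[-0.7767]  P^-=[0.1898]  S=[0.4498]  K=[0.4220]  nu=[3.2467]  x^+=[0.5934]  P^+=[0.1097]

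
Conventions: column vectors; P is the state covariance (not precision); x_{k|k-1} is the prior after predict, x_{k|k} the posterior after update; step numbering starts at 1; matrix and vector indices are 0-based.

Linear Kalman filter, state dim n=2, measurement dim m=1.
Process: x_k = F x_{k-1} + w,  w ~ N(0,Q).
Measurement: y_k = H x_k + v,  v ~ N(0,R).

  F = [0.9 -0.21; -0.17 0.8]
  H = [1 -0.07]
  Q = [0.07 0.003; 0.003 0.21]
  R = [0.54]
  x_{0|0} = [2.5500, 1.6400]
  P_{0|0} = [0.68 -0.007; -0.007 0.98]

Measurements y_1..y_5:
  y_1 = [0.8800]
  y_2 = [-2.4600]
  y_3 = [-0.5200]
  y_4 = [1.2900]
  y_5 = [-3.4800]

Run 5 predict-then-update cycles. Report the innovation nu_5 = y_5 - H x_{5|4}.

innov = [-3.3082]

step 1: x^-=[1.9506, 0.8785]  P^-=[0.6667 -0.2710; -0.2710 0.8588]  S=[1.2488]  K=[0.5490; -0.2651]  nu=[-1.0091]  x^+=[1.3966, 1.1460]  P^+=[0.2902 -0.0892; -0.0892 0.7710]
step 2: x^-=[1.0162, 0.6794]  P^-=[0.3728 -0.2383; -0.2383 0.7361]  S=[0.9498]  K=[0.4101; -0.3052]  nu=[-3.4287]  x^+=[-0.3898, 1.7258]  P^+=[0.2131 -0.1195; -0.1195 0.6476]
step 3: x^-=[-0.7132, 1.4469]  P^-=[0.3163 -0.2287; -0.2287 0.6631]  S=[0.8916]  K=[0.3727; -0.3086]  nu=[0.2945]  x^+=[-0.6035, 1.3560]  P^+=[0.1924 -0.1261; -0.1261 0.5782]
step 4: x^-=[-0.8279, 1.1874]  P^-=[0.2991 -0.2189; -0.2189 0.6199]  S=[0.8728]  K=[0.3602; -0.3006]  nu=[2.2010]  x^+=[-0.0350, 0.5259]  P^+=[0.1858 -0.1244; -0.1244 0.5411]
step 5: x^-=[-0.1420, 0.4267]  P^-=[0.2914 -0.2104; -0.2104 0.5955]  S=[0.8638]  K=[0.3544; -0.2918]  nu=[-3.3082]  x^+=[-1.3144, 1.3920]  P^+=[0.1829 -0.1210; -0.1210 0.5220]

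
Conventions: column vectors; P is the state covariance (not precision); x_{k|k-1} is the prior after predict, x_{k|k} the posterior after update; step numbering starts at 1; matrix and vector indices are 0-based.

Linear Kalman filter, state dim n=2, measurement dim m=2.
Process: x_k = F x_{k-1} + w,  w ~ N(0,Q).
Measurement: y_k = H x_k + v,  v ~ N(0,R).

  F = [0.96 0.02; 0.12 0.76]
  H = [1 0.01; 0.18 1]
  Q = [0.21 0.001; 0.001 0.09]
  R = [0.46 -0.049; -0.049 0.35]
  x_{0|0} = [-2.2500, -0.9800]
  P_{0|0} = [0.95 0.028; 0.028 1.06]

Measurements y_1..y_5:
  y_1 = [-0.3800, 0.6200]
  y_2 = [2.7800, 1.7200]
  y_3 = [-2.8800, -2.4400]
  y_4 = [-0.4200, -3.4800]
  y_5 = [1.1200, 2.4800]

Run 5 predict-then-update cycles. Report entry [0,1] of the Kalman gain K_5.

step 1: x^-=[-2.1796, -1.0148]  P^-=[1.0870 0.1470; 0.1470 0.7210]  S=[1.5500 0.3012; 0.3012 1.1592]  K=[0.6791 0.1192; -0.0272 0.6519]  nu=[1.8097, 2.0271]  x^+=[-0.7090, 0.2576]  P^+=[0.3070 -0.0468; -0.0468 0.2379]
step 2: x^-=[-0.6755, 0.1107]  P^-=[0.4912 0.0057; 0.0057 0.2233]  S=[0.9514 0.0474; 0.0474 0.5913]  K=[0.5105 0.1183; -0.0106 0.3803]  nu=[3.4544, 1.7309]  x^+=[1.2928, 0.7323]  P^+=[0.2293 -0.0249; -0.0249 0.1381]
step 3: x^-=[1.2557, 0.7117]  P^-=[0.4204 0.0113; 0.0113 0.1685]  S=[0.8807 0.0397; 0.0397 0.5362]  K=[0.4718 0.1273; 0.0004 0.3180]  nu=[-4.1428, -3.3777]  x^+=[-1.1287, -0.3643]  P^+=[0.2109 -0.0165; -0.0165 0.1143]
step 4: x^-=[-1.0909, -0.4123]  P^-=[0.4038 0.0149; 0.0149 0.1560]  S=[0.8641 0.0402; 0.0402 0.5245]  K=[0.4614 0.1317; 0.0050 0.3022]  nu=[0.6750, -2.8713]  x^+=[-1.1576, -1.2767]  P^+=[0.2059 -0.0136; -0.0136 0.1080]
step 5: x^-=[-1.1368, -1.1092]  P^-=[0.3993 0.0164; 0.0164 0.1529]  S=[0.8596 0.0409; 0.0409 0.5217]  K=[0.4583 0.1334; 0.0067 0.2981]  nu=[2.2679, 3.7938]  x^+=[0.4086, 0.0371]  P^+=[0.2044 -0.0126; -0.0126 0.1063]

K[0,1] = 0.1334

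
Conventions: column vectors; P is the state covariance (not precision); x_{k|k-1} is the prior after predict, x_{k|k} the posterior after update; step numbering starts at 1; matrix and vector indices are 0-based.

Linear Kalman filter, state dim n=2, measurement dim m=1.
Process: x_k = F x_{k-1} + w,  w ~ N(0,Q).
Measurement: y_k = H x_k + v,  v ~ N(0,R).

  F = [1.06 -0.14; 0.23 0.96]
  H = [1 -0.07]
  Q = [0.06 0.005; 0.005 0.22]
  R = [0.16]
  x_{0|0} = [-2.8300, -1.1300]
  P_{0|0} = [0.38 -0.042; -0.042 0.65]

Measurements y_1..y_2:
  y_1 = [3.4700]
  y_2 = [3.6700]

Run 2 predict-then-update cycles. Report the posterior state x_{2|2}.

step 1: x^-=[-2.8416, -1.7357]  P^-=[0.5122 -0.0311; -0.0311 0.8206]  S=[0.6805]  K=[0.7558; -0.1301]  nu=[6.1901]  x^+=[1.8368, -2.5411]  P^+=[0.1234 0.0358; 0.0358 0.8091]
step 2: x^-=[2.3028, -2.0170]  P^-=[0.2039 -0.0384; -0.0384 0.9880]  S=[0.3741]  K=[0.5522; -0.2874]  nu=[1.2260]  x^+=[2.9798, -2.3693]  P^+=[0.0898 0.0210; 0.0210 0.9571]

x_post = [2.9798, -2.3693]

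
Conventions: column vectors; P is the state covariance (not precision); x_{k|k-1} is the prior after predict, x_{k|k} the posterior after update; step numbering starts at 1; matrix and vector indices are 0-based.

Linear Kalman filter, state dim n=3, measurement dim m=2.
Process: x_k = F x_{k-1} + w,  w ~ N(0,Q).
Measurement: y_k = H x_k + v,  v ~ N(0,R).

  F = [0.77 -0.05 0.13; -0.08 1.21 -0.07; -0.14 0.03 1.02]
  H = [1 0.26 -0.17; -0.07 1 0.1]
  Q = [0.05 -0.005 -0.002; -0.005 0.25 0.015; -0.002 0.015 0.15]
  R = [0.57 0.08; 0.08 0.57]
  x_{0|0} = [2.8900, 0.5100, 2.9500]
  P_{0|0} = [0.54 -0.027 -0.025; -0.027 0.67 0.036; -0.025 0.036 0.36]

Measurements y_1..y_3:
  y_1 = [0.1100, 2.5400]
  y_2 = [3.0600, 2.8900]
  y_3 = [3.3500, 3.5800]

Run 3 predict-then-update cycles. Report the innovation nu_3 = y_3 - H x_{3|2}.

innov = [1.5588, 0.9721]

step 1: x^-=[2.5833, 0.1794, 2.6197]  P^-=[0.3745 -0.0999 -0.0352; -0.0999 1.2350 0.0705; -0.0352 0.0705 0.5453]  S=[0.9975 0.2534; 0.2534 1.8409]  K=[0.3868 -0.1237; 0.0387 0.6732; -0.1320 0.0874]  nu=[-2.0746, 2.2795]  x^+=[1.4988, 1.6336, 3.0928]  P^+=[0.2214 -0.0264 0.0230; -0.0264 0.3861 -0.0111; 0.0230 -0.0111 0.5197]
step 2: x^-=[1.4745, 1.6403, 2.9939]  P^-=[0.1978 -0.0747 0.0598; -0.0747 0.8265 -0.0164; 0.0598 -0.0164 0.6884]  S=[0.7858 0.2051; 0.2051 1.4106]  K=[0.2383 -0.0931; 0.0295 0.5841; -0.0906 0.0474]  nu=[1.6680, 1.0535]  x^+=[1.7739, 2.3050, 2.8927]  P^+=[0.1500 -0.0314 0.0790; -0.0314 0.3374 -0.0428; 0.0790 -0.0428 0.6805]
step 3: x^-=[1.6267, 2.4446, 2.7713]  P^-=[0.1701 -0.0822 0.1332; -0.0822 0.7625 -0.0726; 0.1332 -0.0726 0.8363]  S=[0.7342 0.1968; 0.1968 1.3368]  K=[0.1956 -0.0892; 0.0232 0.5658; -0.0398 0.0071]  nu=[1.5588, 0.9721]  x^+=[1.8449, 3.0309, 2.7162]  P^+=[0.1382 -0.0394 0.1388; -0.0394 0.3289 -0.0729; 0.1388 -0.0729 0.8352]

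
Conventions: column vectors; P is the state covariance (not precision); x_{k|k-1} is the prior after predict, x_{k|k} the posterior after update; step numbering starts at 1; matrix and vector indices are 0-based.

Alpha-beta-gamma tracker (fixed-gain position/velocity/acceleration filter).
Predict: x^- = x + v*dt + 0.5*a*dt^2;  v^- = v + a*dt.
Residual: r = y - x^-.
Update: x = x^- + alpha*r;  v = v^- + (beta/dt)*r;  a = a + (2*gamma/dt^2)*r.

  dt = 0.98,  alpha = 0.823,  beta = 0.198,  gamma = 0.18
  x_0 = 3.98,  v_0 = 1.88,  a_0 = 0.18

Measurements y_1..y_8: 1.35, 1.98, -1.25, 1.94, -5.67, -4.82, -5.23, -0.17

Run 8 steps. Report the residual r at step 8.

resid = 7.2495

step 1: x_pred=5.9088  r=-4.5588  x^+=2.1569  v^+=1.1353  a^+=-1.5289
step 2: x_pred=2.5354  r=-0.5554  x^+=2.0783  v^+=-0.4752  a^+=-1.7370
step 3: x_pred=0.7785  r=-2.0285  x^+=-0.8910  v^+=-2.5873  a^+=-2.4974
step 4: x_pred=-4.6258  r=6.5658  x^+=0.7779  v^+=-3.7082  a^+=-0.0363
step 5: x_pred=-2.8736  r=-2.7964  x^+=-5.1750  v^+=-4.3087  a^+=-1.0845
step 6: x_pred=-9.9184  r=5.0984  x^+=-5.7224  v^+=-4.3415  a^+=0.8266
step 7: x_pred=-9.5801  r=4.3501  x^+=-6.0000  v^+=-2.6525  a^+=2.4572
step 8: x_pred=-7.4195  r=7.2495  x^+=-1.4532  v^+=1.2203  a^+=5.1746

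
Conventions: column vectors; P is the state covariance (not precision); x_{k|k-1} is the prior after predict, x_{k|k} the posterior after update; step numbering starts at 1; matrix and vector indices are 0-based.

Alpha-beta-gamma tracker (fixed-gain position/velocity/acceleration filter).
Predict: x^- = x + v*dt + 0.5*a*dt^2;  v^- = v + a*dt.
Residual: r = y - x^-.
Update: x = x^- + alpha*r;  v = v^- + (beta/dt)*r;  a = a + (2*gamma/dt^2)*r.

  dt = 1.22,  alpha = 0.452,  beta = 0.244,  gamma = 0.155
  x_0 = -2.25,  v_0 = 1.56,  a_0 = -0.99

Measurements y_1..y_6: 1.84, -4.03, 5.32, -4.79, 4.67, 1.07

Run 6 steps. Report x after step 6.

step 1: x_pred=-1.0836  r=2.9236  x^+=0.2379  v^+=0.9369  a^+=-0.3811
step 2: x_pred=1.0973  r=-5.1273  x^+=-1.2202  v^+=-0.5535  a^+=-1.4490
step 3: x_pred=-2.9738  r=8.2938  x^+=0.7750  v^+=-0.6625  a^+=0.2784
step 4: x_pred=0.1740  r=-4.9640  x^+=-2.0698  v^+=-1.3156  a^+=-0.7555
step 5: x_pred=-4.2370  r=8.9070  x^+=-0.2110  v^+=-0.4559  a^+=1.0997
step 6: x_pred=0.0512  r=1.0188  x^+=0.5117  v^+=1.0895  a^+=1.3119

x_post = 0.5117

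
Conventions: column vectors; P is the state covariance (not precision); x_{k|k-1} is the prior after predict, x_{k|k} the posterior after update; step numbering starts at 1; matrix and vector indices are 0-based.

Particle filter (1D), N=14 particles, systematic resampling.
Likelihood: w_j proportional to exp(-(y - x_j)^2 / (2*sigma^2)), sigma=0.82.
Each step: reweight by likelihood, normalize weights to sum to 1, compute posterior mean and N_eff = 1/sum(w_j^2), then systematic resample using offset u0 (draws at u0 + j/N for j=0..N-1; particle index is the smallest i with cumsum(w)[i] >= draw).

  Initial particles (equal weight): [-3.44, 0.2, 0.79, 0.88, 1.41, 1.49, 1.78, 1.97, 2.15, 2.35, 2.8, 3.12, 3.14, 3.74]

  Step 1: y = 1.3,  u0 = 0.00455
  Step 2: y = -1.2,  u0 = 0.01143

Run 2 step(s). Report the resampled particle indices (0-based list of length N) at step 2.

resampled_idx = [0, 0, 0, 0, 0, 0, 0, 0, 1, 2, 2, 3, 4, 4]

step 1: w=[0.0000, 0.0579, 0.1174, 0.1249, 0.1411, 0.1386, 0.1200, 0.1020, 0.0832, 0.0627, 0.0267, 0.0121, 0.0115, 0.0017]  mean=1.5158  Neff=9.2131  idx=[1, 2, 2, 3, 3, 4, 4, 5, 5, 6, 7, 7, 8, 9]
step 2: w=[0.5258, 0.1188, 0.1188, 0.0905, 0.0905, 0.0143, 0.0143, 0.0104, 0.0104, 0.0031, 0.0013, 0.0013, 0.0005, 0.0002]  mean=0.5354  Neff=3.1089  idx=[0, 0, 0, 0, 0, 0, 0, 0, 1, 2, 2, 3, 4, 4]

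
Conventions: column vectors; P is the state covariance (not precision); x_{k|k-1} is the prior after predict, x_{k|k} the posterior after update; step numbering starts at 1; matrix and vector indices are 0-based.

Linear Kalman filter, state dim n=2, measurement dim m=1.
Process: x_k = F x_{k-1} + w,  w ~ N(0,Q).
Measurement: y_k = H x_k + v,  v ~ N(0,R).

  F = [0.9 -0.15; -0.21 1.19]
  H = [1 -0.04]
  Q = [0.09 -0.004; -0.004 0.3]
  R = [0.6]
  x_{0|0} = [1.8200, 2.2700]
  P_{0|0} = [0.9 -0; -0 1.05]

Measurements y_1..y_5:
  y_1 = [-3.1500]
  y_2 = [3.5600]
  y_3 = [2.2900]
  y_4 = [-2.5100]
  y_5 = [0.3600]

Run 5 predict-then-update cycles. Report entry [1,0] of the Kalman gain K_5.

step 1: x^-=[1.2975, 2.3191]  P^-=[0.8426 -0.3615; -0.3615 1.8266]  S=[1.4745]  K=[0.5813; -0.2947]  nu=[-4.3547]  x^+=[-1.2338, 3.6026]  P^+=[0.3444 -0.1089; -0.1089 1.6985]
step 2: x^-=[-1.6508, 4.5462]  P^-=[0.4366 -0.4923; -0.4923 2.7749]  S=[1.0804]  K=[0.4223; -0.5584]  nu=[5.3927]  x^+=[0.6266, 1.5348]  P^+=[0.2439 -0.2375; -0.2375 2.4379]
step 3: x^-=[0.3337, 1.6948]  P^-=[0.4065 -0.7472; -0.7472 3.8819]  S=[1.0725]  K=[0.4069; -0.8414]  nu=[2.0241]  x^+=[1.1574, -0.0082]  P^+=[0.2290 -0.3799; -0.3799 3.1225]
step 4: x^-=[1.0429, -0.2529]  P^-=[0.4483 -1.0235; -1.0235 4.9218]  S=[1.1381]  K=[0.4299; -1.0724]  nu=[-3.5630]  x^+=[-0.4888, 3.5680]  P^+=[0.2380 -0.4989; -0.4989 3.6131]
step 5: x^-=[-0.9751, 4.3485]  P^-=[0.4988 -1.2439; -1.2439 5.6764]  S=[1.2074]  K=[0.4543; -1.2184]  nu=[1.5091]  x^+=[-0.2895, 2.5099]  P^+=[0.2496 -0.5757; -0.5757 3.8841]

K[1,0] = -1.2184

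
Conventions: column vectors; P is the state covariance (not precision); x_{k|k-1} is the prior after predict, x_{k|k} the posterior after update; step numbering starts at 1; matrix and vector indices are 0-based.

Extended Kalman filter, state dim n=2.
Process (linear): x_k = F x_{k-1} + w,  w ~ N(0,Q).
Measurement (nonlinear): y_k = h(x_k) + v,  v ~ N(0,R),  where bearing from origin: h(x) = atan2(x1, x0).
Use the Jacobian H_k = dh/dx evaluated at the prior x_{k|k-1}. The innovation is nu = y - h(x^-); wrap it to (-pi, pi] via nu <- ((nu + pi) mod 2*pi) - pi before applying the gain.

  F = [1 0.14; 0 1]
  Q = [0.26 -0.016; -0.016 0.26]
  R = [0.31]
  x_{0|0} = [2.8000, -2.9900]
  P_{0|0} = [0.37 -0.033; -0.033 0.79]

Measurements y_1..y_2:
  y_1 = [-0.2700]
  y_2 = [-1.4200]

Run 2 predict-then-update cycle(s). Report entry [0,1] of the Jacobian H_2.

H_jac[0,1] = 0.1839

step 1: x^-=[2.3814, -2.9900]  P^-=[0.6362 0.0616; 0.0616 1.0500]  H_jac=[0.2046 0.1630]  S=[0.3686]  K=[0.3804; 0.4984]  nu=[0.6282]  x^+=[2.6204, -2.6769]  P^+=[0.5829 -0.0083; -0.0083 0.9584]
step 2: x^-=[2.2456, -2.6769]  P^-=[0.8594 0.1099; 0.1099 1.2184]  H_jac=[0.2193 0.1839]  S=[0.4014]  K=[0.5198; 0.6184]  nu=[-0.5472]  x^+=[1.9612, -3.0153]  P^+=[0.7509 -0.0191; -0.0191 1.0649]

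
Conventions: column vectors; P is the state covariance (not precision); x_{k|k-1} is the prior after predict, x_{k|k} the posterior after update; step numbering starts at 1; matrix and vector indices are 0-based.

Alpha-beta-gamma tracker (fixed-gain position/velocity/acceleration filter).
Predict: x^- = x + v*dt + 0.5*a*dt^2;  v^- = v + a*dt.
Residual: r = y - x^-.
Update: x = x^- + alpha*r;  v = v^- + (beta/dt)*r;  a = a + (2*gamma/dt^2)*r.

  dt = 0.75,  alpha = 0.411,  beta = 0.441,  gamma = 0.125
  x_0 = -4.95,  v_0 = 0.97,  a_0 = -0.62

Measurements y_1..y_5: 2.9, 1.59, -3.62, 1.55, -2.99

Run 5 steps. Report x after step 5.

step 1: x_pred=-4.3969  r=7.2969  x^+=-1.3979  v^+=4.7956  a^+=2.6231
step 2: x_pred=2.9365  r=-1.3465  x^+=2.3831  v^+=5.9711  a^+=2.0246
step 3: x_pred=7.4308  r=-11.0508  x^+=2.8889  v^+=0.9916  a^+=-2.8869
step 4: x_pred=2.8207  r=-1.2707  x^+=2.2985  v^+=-1.9207  a^+=-3.4517
step 5: x_pred=-0.1129  r=-2.8771  x^+=-1.2954  v^+=-6.2012  a^+=-4.7304

x_post = -1.2954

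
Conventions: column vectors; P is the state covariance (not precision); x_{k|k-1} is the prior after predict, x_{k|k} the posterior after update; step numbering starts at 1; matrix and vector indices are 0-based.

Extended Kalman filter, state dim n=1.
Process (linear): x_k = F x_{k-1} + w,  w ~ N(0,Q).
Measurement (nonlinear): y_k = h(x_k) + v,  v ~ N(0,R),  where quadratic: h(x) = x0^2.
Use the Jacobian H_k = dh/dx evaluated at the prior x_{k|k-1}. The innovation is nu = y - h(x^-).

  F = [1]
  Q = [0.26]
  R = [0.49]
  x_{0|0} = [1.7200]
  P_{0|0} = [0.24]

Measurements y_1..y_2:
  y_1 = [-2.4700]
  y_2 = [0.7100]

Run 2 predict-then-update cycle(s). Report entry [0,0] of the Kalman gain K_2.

step 1: x^-=[1.7200]  P^-=[0.5000]  H_jac=[3.4400]  S=[6.4068]  K=[0.2685]  nu=[-5.4284]  x^+=[0.2627]  P^+=[0.0382]
step 2: x^-=[0.2627]  P^-=[0.2982]  H_jac=[0.5253]  S=[0.5723]  K=[0.2738]  nu=[0.6410]  x^+=[0.4381]  P^+=[0.2553]

K[0,0] = 0.2738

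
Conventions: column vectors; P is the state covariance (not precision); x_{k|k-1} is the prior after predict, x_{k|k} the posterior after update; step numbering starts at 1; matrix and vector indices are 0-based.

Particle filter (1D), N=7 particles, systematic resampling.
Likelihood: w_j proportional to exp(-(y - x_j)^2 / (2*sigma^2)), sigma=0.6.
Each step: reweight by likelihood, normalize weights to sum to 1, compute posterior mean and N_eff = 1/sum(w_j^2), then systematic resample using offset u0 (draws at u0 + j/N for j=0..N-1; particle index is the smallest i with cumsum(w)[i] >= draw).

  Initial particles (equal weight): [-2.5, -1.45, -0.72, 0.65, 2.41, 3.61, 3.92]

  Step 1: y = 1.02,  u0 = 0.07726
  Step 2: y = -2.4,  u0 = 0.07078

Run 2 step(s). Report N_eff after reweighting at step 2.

N_eff = 6.0000

step 1: w=[0.0000, 0.0002, 0.0164, 0.9082, 0.0751, 0.0001, 0.0000]  mean=0.7595  Neff=1.2037  idx=[3, 3, 3, 3, 3, 3, 4]
step 2: w=[0.1667, 0.1667, 0.1667, 0.1667, 0.1667, 0.1667, 0.0000]  mean=0.6500  Neff=6.0000  idx=[0, 1, 2, 2, 3, 4, 5]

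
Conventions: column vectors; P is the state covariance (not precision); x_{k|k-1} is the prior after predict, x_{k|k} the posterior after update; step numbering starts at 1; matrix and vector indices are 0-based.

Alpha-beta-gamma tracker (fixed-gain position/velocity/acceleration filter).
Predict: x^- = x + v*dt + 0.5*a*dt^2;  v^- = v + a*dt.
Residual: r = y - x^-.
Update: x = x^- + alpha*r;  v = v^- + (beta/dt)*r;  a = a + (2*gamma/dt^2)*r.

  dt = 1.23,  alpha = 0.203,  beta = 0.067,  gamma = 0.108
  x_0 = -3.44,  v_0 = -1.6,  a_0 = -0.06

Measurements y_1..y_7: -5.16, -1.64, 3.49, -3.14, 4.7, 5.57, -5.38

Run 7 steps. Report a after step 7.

a_post = -2.4475

step 1: x_pred=-5.4534  r=0.2934  x^+=-5.3938  v^+=-1.6578  a^+=-0.0181
step 2: x_pred=-7.4466  r=5.8066  x^+=-6.2679  v^+=-1.3638  a^+=0.8109
step 3: x_pred=-7.3320  r=10.8220  x^+=-5.1351  v^+=0.2231  a^+=2.3560
step 4: x_pred=-3.0785  r=-0.0615  x^+=-3.0910  v^+=3.1176  a^+=2.3472
step 5: x_pred=2.5193  r=2.1807  x^+=2.9619  v^+=6.1235  a^+=2.6586
step 6: x_pred=12.5049  r=-6.9349  x^+=11.0971  v^+=9.0157  a^+=1.6684
step 7: x_pred=23.4486  r=-28.8286  x^+=17.5964  v^+=9.4976  a^+=-2.4475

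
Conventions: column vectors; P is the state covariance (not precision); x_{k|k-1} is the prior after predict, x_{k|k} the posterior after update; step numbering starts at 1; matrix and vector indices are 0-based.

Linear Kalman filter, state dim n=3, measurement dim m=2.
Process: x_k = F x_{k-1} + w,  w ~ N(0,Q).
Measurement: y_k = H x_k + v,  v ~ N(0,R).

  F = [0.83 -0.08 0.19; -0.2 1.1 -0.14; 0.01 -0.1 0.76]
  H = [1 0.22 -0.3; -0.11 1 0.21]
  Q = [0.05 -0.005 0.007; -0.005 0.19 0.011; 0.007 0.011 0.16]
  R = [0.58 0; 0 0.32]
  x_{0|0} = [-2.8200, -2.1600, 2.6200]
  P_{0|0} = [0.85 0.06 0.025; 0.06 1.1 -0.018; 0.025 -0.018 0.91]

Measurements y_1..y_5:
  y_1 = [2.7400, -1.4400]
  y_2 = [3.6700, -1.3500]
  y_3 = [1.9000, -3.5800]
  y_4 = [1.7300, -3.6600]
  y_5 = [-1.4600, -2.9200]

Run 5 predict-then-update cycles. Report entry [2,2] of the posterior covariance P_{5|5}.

P_post[2,2] = 0.4188

step 1: x^-=[-1.6700, -2.1788, 2.1790]  P^-=[0.6759 -0.2192 0.1665; -0.2192 1.5534 -0.2258; 0.1665 -0.2258 0.6997]  S=[1.2275 0.1072; 0.1072 1.8581]  K=[0.4853 -0.1672; 0.0835 0.8186; -0.0716 -0.0482]  nu=[5.5430, 0.0975]  x^+=[1.0035, -1.6359, 1.7772]  P^+=[0.3523 -0.0558 0.1954; -0.0558 0.2849 -0.1385; 0.1954 -0.1385 0.6883]
step 2: x^-=[1.3014, -2.2490, 1.5243]  P^-=[0.3927 -0.2193 0.2510; -0.2193 0.6405 -0.2437; 0.2510 -0.2437 0.5846]  S=[0.8414 -0.0303; -0.0303 0.9253]  K=[0.3121 -0.2165; 0.0176 0.6635; 0.0204 -0.1599]  nu=[3.3207, 0.7221]  x^+=[2.1813, -1.7115, 1.4765]  P^+=[0.2632 -0.0848 0.2119; -0.0848 0.2336 -0.1455; 0.2119 -0.1455 0.5604]
step 3: x^-=[2.2280, -2.5257, 1.3151]  P^-=[0.3356 -0.2277 0.2448; -0.2277 0.5881 -0.2337; 0.2448 -0.2337 0.5116]  S=[0.7739 -0.0432; -0.0432 0.8754]  K=[0.2612 -0.2307; -0.0005 0.6444; 0.0419 -0.1729]  nu=[0.6222, -1.0854]  x^+=[2.6409, -3.2254, 1.5289]  P^+=[0.2310 -0.0902 0.1990; -0.0902 0.2246 -0.1350; 0.1990 -0.1350 0.4834]
step 4: x^-=[2.7404, -4.2902, 1.5109]  P^-=[0.3069 -0.2202 0.2248; -0.2202 0.5729 -0.2136; 0.2248 -0.2136 0.4652]  S=[0.7530 -0.0430; -0.0430 0.8655]  K=[0.2407 -0.2269; -0.0034 0.6379; 0.0416 -0.1605]  nu=[0.3867, 0.6143]  x^+=[2.6941, -3.8996, 1.4284]  P^+=[0.2140 -0.0876 0.1837; -0.0876 0.2205 -0.1238; 0.1837 -0.1238 0.4410]
step 5: x^-=[2.8195, -5.0284, 1.5025]  P^-=[0.2881 -0.2086 0.2076; -0.2086 0.5610 -0.1967; 0.2076 -0.1967 0.4387]  S=[0.7443 -0.0391; -0.0391 0.8575]  K=[0.2302 -0.2189; -0.0020 0.6327; 0.0363 -0.1469]  nu=[-2.7225, 2.1030]  x^+=[1.7324, -3.6925, 1.0948]  P^+=[0.2036 -0.0838 0.1722; -0.0838 0.2176 -0.1160; 0.1722 -0.1160 0.4188]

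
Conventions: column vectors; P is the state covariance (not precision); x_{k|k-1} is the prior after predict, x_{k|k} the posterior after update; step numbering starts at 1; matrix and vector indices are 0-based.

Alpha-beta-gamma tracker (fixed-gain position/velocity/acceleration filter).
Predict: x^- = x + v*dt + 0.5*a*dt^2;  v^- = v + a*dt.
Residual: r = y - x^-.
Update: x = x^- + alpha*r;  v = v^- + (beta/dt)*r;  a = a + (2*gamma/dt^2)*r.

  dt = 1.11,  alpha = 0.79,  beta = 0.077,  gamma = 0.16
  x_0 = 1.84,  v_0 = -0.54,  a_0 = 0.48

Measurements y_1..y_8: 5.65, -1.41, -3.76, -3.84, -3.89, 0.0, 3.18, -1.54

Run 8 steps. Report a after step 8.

a_post = 2.8373

step 1: x_pred=1.5363  r=4.1137  x^+=4.7861  v^+=0.2782  a^+=1.5484
step 2: x_pred=6.0488  r=-7.4588  x^+=0.1563  v^+=1.4795  a^+=-0.3888
step 3: x_pred=1.5591  r=-5.3191  x^+=-2.6430  v^+=0.6790  a^+=-1.7702
step 4: x_pred=-2.9799  r=-0.8601  x^+=-3.6594  v^+=-1.3457  a^+=-1.9936
step 5: x_pred=-6.3813  r=2.4913  x^+=-4.4132  v^+=-3.3858  a^+=-1.3466
step 6: x_pred=-9.0010  r=9.0010  x^+=-1.8902  v^+=-4.2561  a^+=0.9911
step 7: x_pred=-6.0039  r=9.1839  x^+=1.2514  v^+=-2.5189  a^+=3.3764
step 8: x_pred=0.5354  r=-2.0754  x^+=-1.1042  v^+=1.0849  a^+=2.8373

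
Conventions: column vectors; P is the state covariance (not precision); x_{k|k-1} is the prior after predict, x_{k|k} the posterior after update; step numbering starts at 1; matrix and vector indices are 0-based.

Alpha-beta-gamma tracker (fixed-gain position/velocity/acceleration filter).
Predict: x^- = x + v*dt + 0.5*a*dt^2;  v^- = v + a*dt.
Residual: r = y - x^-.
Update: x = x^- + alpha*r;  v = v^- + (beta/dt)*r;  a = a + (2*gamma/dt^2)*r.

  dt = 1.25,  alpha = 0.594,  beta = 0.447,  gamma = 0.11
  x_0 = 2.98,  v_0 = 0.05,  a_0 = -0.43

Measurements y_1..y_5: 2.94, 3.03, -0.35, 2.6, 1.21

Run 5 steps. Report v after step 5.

step 1: x_pred=2.7066  r=0.2334  x^+=2.8452  v^+=-0.4040  a^+=-0.3971
step 2: x_pred=2.0299  r=1.0001  x^+=2.6240  v^+=-0.5428  a^+=-0.2563
step 3: x_pred=1.7452  r=-2.0952  x^+=0.5007  v^+=-1.6125  a^+=-0.5513
step 4: x_pred=-1.9457  r=4.5457  x^+=0.7545  v^+=-0.6761  a^+=0.0887
step 5: x_pred=-0.0214  r=1.2314  x^+=0.7101  v^+=-0.1249  a^+=0.2621

v_post = -0.1249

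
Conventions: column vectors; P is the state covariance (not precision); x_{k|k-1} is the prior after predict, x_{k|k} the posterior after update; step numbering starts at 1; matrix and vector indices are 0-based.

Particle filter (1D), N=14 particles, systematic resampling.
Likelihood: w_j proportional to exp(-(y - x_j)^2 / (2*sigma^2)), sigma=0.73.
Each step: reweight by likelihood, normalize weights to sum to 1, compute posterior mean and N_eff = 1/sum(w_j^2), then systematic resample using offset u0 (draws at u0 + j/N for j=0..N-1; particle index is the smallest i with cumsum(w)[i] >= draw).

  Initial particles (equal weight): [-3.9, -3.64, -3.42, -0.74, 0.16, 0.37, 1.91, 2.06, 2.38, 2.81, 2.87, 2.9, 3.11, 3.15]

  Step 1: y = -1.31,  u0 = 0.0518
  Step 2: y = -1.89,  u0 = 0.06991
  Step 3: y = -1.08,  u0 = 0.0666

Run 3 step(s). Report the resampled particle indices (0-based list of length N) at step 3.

step 1: w=[0.0019, 0.0064, 0.0159, 0.7655, 0.1367, 0.0735, 0.0001, 0.0000, 0.0000, 0.0000, 0.0000, 0.0000, 0.0000, 0.0000]  mean=-0.6024  Neff=1.6384  idx=[3, 3, 3, 3, 3, 3, 3, 3, 3, 3, 3, 4, 4, 5]
step 2: w=[0.0896, 0.0896, 0.0896, 0.0896, 0.0896, 0.0896, 0.0896, 0.0896, 0.0896, 0.0896, 0.0896, 0.0060, 0.0060, 0.0026]  mean=-0.7263  Neff=11.3179  idx=[0, 1, 2, 3, 3, 4, 5, 6, 7, 7, 8, 9, 10, 13]
step 3: w=[0.0760, 0.0760, 0.0760, 0.0760, 0.0760, 0.0760, 0.0760, 0.0760, 0.0760, 0.0760, 0.0760, 0.0760, 0.0760, 0.0118]  mean=-0.7269  Neff=13.2873  idx=[0, 1, 2, 3, 4, 5, 6, 7, 8, 9, 10, 11, 12, 13]

resampled_idx = [0, 1, 2, 3, 4, 5, 6, 7, 8, 9, 10, 11, 12, 13]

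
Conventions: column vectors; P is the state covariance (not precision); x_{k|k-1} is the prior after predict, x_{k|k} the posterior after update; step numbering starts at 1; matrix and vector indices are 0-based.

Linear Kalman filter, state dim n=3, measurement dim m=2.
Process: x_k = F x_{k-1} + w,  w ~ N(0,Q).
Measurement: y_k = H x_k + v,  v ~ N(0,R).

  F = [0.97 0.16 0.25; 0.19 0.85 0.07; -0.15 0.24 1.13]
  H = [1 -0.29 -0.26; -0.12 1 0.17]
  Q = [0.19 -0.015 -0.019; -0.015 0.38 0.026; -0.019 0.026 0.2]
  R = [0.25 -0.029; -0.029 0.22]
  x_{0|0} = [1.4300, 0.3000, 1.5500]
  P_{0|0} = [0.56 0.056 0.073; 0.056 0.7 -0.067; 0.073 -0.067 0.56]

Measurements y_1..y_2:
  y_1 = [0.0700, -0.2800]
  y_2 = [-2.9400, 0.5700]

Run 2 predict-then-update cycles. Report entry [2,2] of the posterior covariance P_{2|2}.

step 1: x^-=[1.8226, 0.6352, 1.6090]  P^-=[0.8173 0.2345 0.1574; 0.2345 0.9208 0.1420; 0.1574 0.1420 0.9029]  S=[1.0092 -0.2036; -0.2036 1.1642]  K=[0.7568 0.2725; 0.0933 0.8038; -0.0720 0.2250]  nu=[-1.1501, -0.9700]  x^+=[0.6879, -0.2518, 1.4736]  P^+=[0.2367 0.0372 0.1717; 0.0372 0.1904 -0.0693; 0.1717 -0.0693 0.8321]
step 2: x^-=[0.9954, 0.0198, 1.5015]  P^-=[0.5589 0.1052 0.3618; 0.1052 0.5385 0.0882; 0.3618 0.0882 1.1803]  S=[0.6981 -0.1500; -0.1500 0.7907]  K=[0.6768 0.2545; 0.0429 0.6922; 0.1134 0.3320]  nu=[-3.5392, 0.4144]  x^+=[-1.2946, 0.1548, 1.2379]  P^+=[0.2396 0.0176 0.2795; 0.0176 0.1673 -0.0830; 0.2795 -0.0830 1.0955]

P_post[2,2] = 1.0955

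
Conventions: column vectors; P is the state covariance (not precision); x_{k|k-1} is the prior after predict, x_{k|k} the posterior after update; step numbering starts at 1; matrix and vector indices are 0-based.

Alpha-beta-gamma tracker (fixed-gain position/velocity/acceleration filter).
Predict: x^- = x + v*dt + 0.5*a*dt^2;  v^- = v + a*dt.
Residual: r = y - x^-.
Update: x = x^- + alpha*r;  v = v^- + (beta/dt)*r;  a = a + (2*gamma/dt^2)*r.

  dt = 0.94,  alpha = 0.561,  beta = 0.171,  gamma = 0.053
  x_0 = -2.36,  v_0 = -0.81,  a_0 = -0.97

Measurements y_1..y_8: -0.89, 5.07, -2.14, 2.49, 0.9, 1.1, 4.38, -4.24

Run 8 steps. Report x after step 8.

step 1: x_pred=-3.5499  r=2.6599  x^+=-2.0577  v^+=-1.2379  a^+=-0.6509
step 2: x_pred=-3.5089  r=8.5789  x^+=1.3039  v^+=-0.2891  a^+=0.3783
step 3: x_pred=1.1992  r=-3.3392  x^+=-0.6741  v^+=-0.5410  a^+=-0.0223
step 4: x_pred=-1.1925  r=3.6825  x^+=0.8734  v^+=0.1079  a^+=0.4194
step 5: x_pred=1.1601  r=-0.2601  x^+=1.0142  v^+=0.4549  a^+=0.3882
step 6: x_pred=1.6133  r=-0.5133  x^+=1.3253  v^+=0.7264  a^+=0.3267
step 7: x_pred=2.1525  r=2.2275  x^+=3.4021  v^+=1.4387  a^+=0.5939
step 8: x_pred=5.0169  r=-9.2569  x^+=-0.1762  v^+=0.3130  a^+=-0.5166

x_post = -0.1762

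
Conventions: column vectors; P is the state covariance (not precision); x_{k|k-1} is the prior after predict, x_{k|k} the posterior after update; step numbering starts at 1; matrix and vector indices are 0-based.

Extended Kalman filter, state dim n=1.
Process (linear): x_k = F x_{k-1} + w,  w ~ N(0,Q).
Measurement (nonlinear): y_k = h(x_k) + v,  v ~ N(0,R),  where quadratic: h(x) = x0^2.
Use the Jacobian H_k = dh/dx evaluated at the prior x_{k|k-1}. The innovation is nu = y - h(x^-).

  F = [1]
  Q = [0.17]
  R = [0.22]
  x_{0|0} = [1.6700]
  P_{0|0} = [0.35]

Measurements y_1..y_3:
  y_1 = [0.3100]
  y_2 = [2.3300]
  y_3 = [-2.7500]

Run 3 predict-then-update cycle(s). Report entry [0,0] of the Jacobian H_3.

H_jac[0,0] = 3.0356

step 1: x^-=[1.6700]  P^-=[0.5200]  H_jac=[3.3400]  S=[6.0209]  K=[0.2885]  nu=[-2.4789]  x^+=[0.9549]  P^+=[0.0190]
step 2: x^-=[0.9549]  P^-=[0.1890]  H_jac=[1.9099]  S=[0.9094]  K=[0.3969]  nu=[1.4181]  x^+=[1.5178]  P^+=[0.0457]
step 3: x^-=[1.5178]  P^-=[0.2157]  H_jac=[3.0356]  S=[2.2079]  K=[0.2966]  nu=[-5.0538]  x^+=[0.0189]  P^+=[0.0215]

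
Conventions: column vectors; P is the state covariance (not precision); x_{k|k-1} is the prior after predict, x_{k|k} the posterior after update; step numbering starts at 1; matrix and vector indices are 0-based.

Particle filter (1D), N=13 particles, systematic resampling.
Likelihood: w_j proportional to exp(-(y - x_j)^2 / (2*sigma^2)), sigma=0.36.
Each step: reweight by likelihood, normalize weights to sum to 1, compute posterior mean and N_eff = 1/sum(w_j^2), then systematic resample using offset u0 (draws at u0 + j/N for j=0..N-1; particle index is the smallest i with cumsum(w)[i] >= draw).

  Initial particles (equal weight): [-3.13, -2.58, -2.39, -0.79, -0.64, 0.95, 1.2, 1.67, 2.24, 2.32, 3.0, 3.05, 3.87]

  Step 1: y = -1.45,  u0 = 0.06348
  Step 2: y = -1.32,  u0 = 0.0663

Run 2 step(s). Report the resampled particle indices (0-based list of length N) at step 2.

resampled_idx = [1, 2, 3, 3, 4, 5, 6, 7, 7, 8, 9, 11, 12]

step 1: w=[0.0001, 0.0237, 0.1080, 0.6084, 0.2598, 0.0000, 0.0000, 0.0000, 0.0000, 0.0000, 0.0000, 0.0000, 0.0000]  mean=-0.9664  Neff=2.2229  idx=[2, 3, 3, 3, 3, 3, 3, 3, 3, 4, 4, 4, 4]
step 2: w=[0.0036, 0.0998, 0.0998, 0.0998, 0.0998, 0.0998, 0.0998, 0.0998, 0.0998, 0.0495, 0.0495, 0.0495, 0.0495]  mean=-0.7660  Neff=11.1750  idx=[1, 2, 3, 3, 4, 5, 6, 7, 7, 8, 9, 11, 12]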